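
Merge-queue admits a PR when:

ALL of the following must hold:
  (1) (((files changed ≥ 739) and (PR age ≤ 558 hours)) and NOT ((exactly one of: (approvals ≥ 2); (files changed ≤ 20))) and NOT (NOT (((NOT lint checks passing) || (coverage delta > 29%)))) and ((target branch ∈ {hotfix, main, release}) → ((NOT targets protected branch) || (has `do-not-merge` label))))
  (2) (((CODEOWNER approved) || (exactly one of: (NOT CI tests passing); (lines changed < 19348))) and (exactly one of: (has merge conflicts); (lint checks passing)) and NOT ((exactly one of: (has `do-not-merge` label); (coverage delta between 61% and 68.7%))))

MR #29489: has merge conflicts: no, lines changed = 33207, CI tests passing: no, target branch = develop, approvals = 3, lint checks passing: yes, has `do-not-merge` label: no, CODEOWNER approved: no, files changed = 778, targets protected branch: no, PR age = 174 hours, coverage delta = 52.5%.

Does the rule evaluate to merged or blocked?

Atomic conditions:
  files changed ≥ 739: 778 ≥ 739 is true
  PR age ≤ 558 hours: 174 ≤ 558 is true
  approvals ≥ 2: 3 ≥ 2 is true
  files changed ≤ 20: 778 ≤ 20 is false
  NOT lint checks passing: yes → false
  coverage delta > 29%: 52.5 > 29 is true
  target branch ∈ {hotfix, main, release}: develop is not in the set → false
  NOT targets protected branch: no → true
  has `do-not-merge` label: no → false
  CODEOWNER approved: no → false
  NOT CI tests passing: no → true
  lines changed < 19348: 33207 < 19348 is false
  has merge conflicts: no → false
  lint checks passing: yes → true
  coverage delta between 61% and 68.7%: 52.5 in [61, 68.7] is false
Combine:
[1.1] true AND true = true
[1.2.1] exactly-one(true, false) = true
[1.2] NOT true = false
[1.3.1.1] false OR true = true
[1.3.1] NOT true = false
[1.3] NOT false = true
[1.4.2] true OR false = true
[1.4] false → true (antecedent false ⇒ implication holds) = true
[1] true AND false AND true AND true = false
[2.1.2] exactly-one(true, false) = true
[2.1] false OR true = true
[2.2] exactly-one(false, true) = true
[2.3.1] exactly-one(false, false) = false
[2.3] NOT false = true
[2] true AND true AND true = true
[root] false AND true = false
Overall: false → blocked

Blocked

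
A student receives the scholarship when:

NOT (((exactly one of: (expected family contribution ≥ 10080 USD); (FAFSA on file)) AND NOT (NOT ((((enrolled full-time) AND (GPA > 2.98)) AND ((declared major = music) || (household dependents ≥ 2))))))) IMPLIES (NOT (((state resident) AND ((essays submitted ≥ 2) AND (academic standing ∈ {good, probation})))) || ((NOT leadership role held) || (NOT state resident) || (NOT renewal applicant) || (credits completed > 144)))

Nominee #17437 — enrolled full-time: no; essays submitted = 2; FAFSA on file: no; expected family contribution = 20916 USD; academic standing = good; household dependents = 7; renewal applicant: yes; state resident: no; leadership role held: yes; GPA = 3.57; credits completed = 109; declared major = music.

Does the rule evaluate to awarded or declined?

Atomic conditions:
  expected family contribution ≥ 10080 USD: 20916 ≥ 10080 is true
  FAFSA on file: no → false
  enrolled full-time: no → false
  GPA > 2.98: 3.57 > 2.98 is true
  declared major = music: music == music is true
  household dependents ≥ 2: 7 ≥ 2 is true
  state resident: no → false
  essays submitted ≥ 2: 2 ≥ 2 is true
  academic standing ∈ {good, probation}: good is in the set → true
  NOT leadership role held: yes → false
  NOT state resident: no → true
  NOT renewal applicant: yes → false
  credits completed > 144: 109 > 144 is false
Combine:
[1.1.1] exactly-one(true, false) = true
[1.1.2.1.1.1] false AND true = false
[1.1.2.1.1.2] true OR true = true
[1.1.2.1.1] false AND true = false
[1.1.2.1] NOT false = true
[1.1.2] NOT true = false
[1.1] true AND false = false
[1] NOT false = true
[2.1.1.2] true AND true = true
[2.1.1] false AND true = false
[2.1] NOT false = true
[2.2] false OR true OR false OR false = true
[2] true OR true = true
[root] true → true = true
Overall: true → awarded

Awarded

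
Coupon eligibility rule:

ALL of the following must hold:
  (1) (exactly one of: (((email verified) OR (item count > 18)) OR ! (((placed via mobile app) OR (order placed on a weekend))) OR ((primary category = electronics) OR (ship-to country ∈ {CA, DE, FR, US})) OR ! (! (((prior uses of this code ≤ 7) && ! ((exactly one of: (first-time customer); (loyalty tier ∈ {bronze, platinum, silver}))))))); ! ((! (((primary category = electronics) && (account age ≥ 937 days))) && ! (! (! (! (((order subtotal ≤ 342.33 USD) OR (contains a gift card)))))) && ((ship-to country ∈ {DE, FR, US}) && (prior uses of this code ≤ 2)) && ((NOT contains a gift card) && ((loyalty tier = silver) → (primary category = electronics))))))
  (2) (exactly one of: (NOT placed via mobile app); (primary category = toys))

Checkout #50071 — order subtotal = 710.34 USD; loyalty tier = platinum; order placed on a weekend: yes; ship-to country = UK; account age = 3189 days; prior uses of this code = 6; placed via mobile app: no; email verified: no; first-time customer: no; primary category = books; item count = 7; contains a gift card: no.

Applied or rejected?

Applied

Atomic conditions:
  email verified: no → false
  item count > 18: 7 > 18 is false
  placed via mobile app: no → false
  order placed on a weekend: yes → true
  primary category = electronics: books == electronics is false
  ship-to country ∈ {CA, DE, FR, US}: UK is not in the set → false
  prior uses of this code ≤ 7: 6 ≤ 7 is true
  first-time customer: no → false
  loyalty tier ∈ {bronze, platinum, silver}: platinum is in the set → true
  account age ≥ 937 days: 3189 ≥ 937 is true
  order subtotal ≤ 342.33 USD: 710.34 ≤ 342.33 is false
  contains a gift card: no → false
  ship-to country ∈ {DE, FR, US}: UK is not in the set → false
  prior uses of this code ≤ 2: 6 ≤ 2 is false
  NOT contains a gift card: no → true
  loyalty tier = silver: platinum == silver is false
  NOT placed via mobile app: no → true
  primary category = toys: books == toys is false
Combine:
[1.1.1] false OR false = false
[1.1.2.1] false OR true = true
[1.1.2] NOT true = false
[1.1.3] false OR false = false
[1.1.4.1.1.2.1] exactly-one(false, true) = true
[1.1.4.1.1.2] NOT true = false
[1.1.4.1.1] true AND false = false
[1.1.4.1] NOT false = true
[1.1.4] NOT true = false
[1.1] false OR false OR false OR false = false
[1.2.1.1.1] false AND true = false
[1.2.1.1] NOT false = true
[1.2.1.2.1.1.1.1] false OR false = false
[1.2.1.2.1.1.1] NOT false = true
[1.2.1.2.1.1] NOT true = false
[1.2.1.2.1] NOT false = true
[1.2.1.2] NOT true = false
[1.2.1.3] false AND false = false
[1.2.1.4.2] false → false (antecedent false ⇒ implication holds) = true
[1.2.1.4] true AND true = true
[1.2.1] true AND false AND false AND true = false
[1.2] NOT false = true
[1] exactly-one(false, true) = true
[2] exactly-one(true, false) = true
[root] true AND true = true
Overall: true → applied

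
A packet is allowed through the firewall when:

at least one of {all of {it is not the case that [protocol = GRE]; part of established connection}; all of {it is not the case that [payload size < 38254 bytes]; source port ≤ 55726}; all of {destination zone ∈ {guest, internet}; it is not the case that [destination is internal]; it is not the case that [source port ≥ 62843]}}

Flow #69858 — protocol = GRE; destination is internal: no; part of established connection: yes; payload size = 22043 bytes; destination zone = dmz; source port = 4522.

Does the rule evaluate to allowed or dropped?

Dropped

Atomic conditions:
  protocol = GRE: GRE == GRE is true
  part of established connection: yes → true
  payload size < 38254 bytes: 22043 < 38254 is true
  source port ≤ 55726: 4522 ≤ 55726 is true
  destination zone ∈ {guest, internet}: dmz is not in the set → false
  destination is internal: no → false
  source port ≥ 62843: 4522 ≥ 62843 is false
Combine:
[1.1] NOT true = false
[1] false AND true = false
[2.1] NOT true = false
[2] false AND true = false
[3.2] NOT false = true
[3.3] NOT false = true
[3] false AND true AND true = false
[root] false OR false OR false = false
Overall: false → dropped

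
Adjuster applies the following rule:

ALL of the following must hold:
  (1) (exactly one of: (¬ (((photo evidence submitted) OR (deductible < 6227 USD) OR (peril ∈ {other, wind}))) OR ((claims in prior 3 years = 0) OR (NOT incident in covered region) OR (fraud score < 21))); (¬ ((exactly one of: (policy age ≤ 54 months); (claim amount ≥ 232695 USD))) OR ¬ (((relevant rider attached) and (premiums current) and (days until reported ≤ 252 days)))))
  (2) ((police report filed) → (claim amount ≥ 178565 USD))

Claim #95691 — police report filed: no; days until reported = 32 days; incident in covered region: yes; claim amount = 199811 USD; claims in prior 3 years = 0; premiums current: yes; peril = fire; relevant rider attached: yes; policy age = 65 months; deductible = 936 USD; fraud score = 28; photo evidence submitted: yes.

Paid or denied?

Denied

Atomic conditions:
  photo evidence submitted: yes → true
  deductible < 6227 USD: 936 < 6227 is true
  peril ∈ {other, wind}: fire is not in the set → false
  claims in prior 3 years = 0: 0 == 0 is true
  NOT incident in covered region: yes → false
  fraud score < 21: 28 < 21 is false
  policy age ≤ 54 months: 65 ≤ 54 is false
  claim amount ≥ 232695 USD: 199811 ≥ 232695 is false
  relevant rider attached: yes → true
  premiums current: yes → true
  days until reported ≤ 252 days: 32 ≤ 252 is true
  police report filed: no → false
  claim amount ≥ 178565 USD: 199811 ≥ 178565 is true
Combine:
[1.1.1.1] true OR true OR false = true
[1.1.1] NOT true = false
[1.1.2] true OR false OR false = true
[1.1] false OR true = true
[1.2.1.1] exactly-one(false, false) = false
[1.2.1] NOT false = true
[1.2.2.1] true AND true AND true = true
[1.2.2] NOT true = false
[1.2] true OR false = true
[1] exactly-one(true, true) = false
[2] false → true (antecedent false ⇒ implication holds) = true
[root] false AND true = false
Overall: false → denied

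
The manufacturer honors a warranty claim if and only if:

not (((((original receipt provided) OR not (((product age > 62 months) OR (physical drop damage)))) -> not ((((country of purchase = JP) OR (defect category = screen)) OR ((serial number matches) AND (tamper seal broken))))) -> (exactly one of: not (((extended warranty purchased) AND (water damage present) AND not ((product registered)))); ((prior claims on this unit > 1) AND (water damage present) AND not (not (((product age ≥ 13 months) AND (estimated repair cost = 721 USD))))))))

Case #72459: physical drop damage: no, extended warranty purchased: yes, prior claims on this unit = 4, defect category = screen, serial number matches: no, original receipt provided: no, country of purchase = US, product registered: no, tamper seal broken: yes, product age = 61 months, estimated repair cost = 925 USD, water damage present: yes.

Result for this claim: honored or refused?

Atomic conditions:
  original receipt provided: no → false
  product age > 62 months: 61 > 62 is false
  physical drop damage: no → false
  country of purchase = JP: US == JP is false
  defect category = screen: screen == screen is true
  serial number matches: no → false
  tamper seal broken: yes → true
  extended warranty purchased: yes → true
  water damage present: yes → true
  product registered: no → false
  prior claims on this unit > 1: 4 > 1 is true
  product age ≥ 13 months: 61 ≥ 13 is true
  estimated repair cost = 721 USD: 925 == 721 is false
Combine:
[1.1.1.2.1] false OR false = false
[1.1.1.2] NOT false = true
[1.1.1] false OR true = true
[1.1.2.1.1] false OR true = true
[1.1.2.1.2] false AND true = false
[1.1.2.1] true OR false = true
[1.1.2] NOT true = false
[1.1] true → false = false
[1.2.1.1.3] NOT false = true
[1.2.1.1] true AND true AND true = true
[1.2.1] NOT true = false
[1.2.2.3.1.1] true AND false = false
[1.2.2.3.1] NOT false = true
[1.2.2.3] NOT true = false
[1.2.2] true AND true AND false = false
[1.2] exactly-one(false, false) = false
[1] false → false (antecedent false ⇒ implication holds) = true
[root] NOT true = false
Overall: false → refused

Refused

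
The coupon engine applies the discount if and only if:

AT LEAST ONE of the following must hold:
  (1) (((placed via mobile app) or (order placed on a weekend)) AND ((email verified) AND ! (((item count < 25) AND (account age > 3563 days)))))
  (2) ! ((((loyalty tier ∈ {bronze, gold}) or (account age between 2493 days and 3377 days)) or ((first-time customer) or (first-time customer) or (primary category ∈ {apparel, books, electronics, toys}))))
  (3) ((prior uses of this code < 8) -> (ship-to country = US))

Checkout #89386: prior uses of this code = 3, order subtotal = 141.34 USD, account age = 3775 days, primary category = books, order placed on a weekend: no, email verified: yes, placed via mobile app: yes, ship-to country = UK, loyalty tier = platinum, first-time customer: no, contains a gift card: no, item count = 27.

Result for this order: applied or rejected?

Applied

Atomic conditions:
  placed via mobile app: yes → true
  order placed on a weekend: no → false
  email verified: yes → true
  item count < 25: 27 < 25 is false
  account age > 3563 days: 3775 > 3563 is true
  loyalty tier ∈ {bronze, gold}: platinum is not in the set → false
  account age between 2493 days and 3377 days: 3775 in [2493, 3377] is false
  first-time customer: no → false
  primary category ∈ {apparel, books, electronics, toys}: books is in the set → true
  prior uses of this code < 8: 3 < 8 is true
  ship-to country = US: UK == US is false
Combine:
[1.1] true OR false = true
[1.2.2.1] false AND true = false
[1.2.2] NOT false = true
[1.2] true AND true = true
[1] true AND true = true
[2.1.1] false OR false = false
[2.1.2] false OR false OR true = true
[2.1] false OR true = true
[2] NOT true = false
[3] true → false = false
[root] true OR false OR false = true
Overall: true → applied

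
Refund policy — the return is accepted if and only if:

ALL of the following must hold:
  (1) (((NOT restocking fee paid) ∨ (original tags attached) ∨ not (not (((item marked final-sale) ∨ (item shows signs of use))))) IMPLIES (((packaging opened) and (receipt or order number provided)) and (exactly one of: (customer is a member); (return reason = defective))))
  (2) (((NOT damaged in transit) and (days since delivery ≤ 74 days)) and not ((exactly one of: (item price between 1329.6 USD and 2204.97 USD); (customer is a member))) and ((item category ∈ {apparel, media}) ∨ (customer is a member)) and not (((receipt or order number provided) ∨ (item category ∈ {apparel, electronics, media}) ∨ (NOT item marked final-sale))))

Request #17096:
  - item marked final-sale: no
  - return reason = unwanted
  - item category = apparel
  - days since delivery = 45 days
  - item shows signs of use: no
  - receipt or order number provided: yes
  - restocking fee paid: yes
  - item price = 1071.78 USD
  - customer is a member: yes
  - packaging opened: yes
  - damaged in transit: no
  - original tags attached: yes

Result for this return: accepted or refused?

Refused

Atomic conditions:
  NOT restocking fee paid: yes → false
  original tags attached: yes → true
  item marked final-sale: no → false
  item shows signs of use: no → false
  packaging opened: yes → true
  receipt or order number provided: yes → true
  customer is a member: yes → true
  return reason = defective: unwanted == defective is false
  NOT damaged in transit: no → true
  days since delivery ≤ 74 days: 45 ≤ 74 is true
  item price between 1329.6 USD and 2204.97 USD: 1071.78 in [1329.6, 2204.97] is false
  item category ∈ {apparel, media}: apparel is in the set → true
  item category ∈ {apparel, electronics, media}: apparel is in the set → true
  NOT item marked final-sale: no → true
Combine:
[1.1.3.1.1] false OR false = false
[1.1.3.1] NOT false = true
[1.1.3] NOT true = false
[1.1] false OR true OR false = true
[1.2.1] true AND true = true
[1.2.2] exactly-one(true, false) = true
[1.2] true AND true = true
[1] true → true = true
[2.1] true AND true = true
[2.2.1] exactly-one(false, true) = true
[2.2] NOT true = false
[2.3] true OR true = true
[2.4.1] true OR true OR true = true
[2.4] NOT true = false
[2] true AND false AND true AND false = false
[root] true AND false = false
Overall: false → refused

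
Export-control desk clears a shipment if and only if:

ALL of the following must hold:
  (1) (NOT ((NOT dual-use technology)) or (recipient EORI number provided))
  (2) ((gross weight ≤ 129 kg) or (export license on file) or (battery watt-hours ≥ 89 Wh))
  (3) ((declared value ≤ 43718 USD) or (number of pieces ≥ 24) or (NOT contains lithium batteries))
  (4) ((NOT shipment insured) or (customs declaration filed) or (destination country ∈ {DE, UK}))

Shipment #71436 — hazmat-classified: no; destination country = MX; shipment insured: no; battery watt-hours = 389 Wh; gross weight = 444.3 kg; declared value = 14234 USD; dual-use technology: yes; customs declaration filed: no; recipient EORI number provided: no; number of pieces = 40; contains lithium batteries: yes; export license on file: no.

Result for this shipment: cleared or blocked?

Cleared

Atomic conditions:
  NOT dual-use technology: yes → false
  recipient EORI number provided: no → false
  gross weight ≤ 129 kg: 444.3 ≤ 129 is false
  export license on file: no → false
  battery watt-hours ≥ 89 Wh: 389 ≥ 89 is true
  declared value ≤ 43718 USD: 14234 ≤ 43718 is true
  number of pieces ≥ 24: 40 ≥ 24 is true
  NOT contains lithium batteries: yes → false
  NOT shipment insured: no → true
  customs declaration filed: no → false
  destination country ∈ {DE, UK}: MX is not in the set → false
Combine:
[1.1] NOT false = true
[1] true OR false = true
[2] false OR false OR true = true
[3] true OR true OR false = true
[4] true OR false OR false = true
[root] true AND true AND true AND true = true
Overall: true → cleared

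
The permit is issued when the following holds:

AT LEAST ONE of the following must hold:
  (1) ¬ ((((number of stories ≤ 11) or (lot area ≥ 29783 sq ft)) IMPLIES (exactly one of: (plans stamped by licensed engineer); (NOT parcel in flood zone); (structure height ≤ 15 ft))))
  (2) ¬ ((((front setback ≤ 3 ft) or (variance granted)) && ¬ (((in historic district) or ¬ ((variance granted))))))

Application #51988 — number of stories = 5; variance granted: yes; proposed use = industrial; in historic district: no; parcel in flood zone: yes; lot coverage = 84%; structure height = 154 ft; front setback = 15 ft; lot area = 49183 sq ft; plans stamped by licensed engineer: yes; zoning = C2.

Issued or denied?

Denied

Atomic conditions:
  number of stories ≤ 11: 5 ≤ 11 is true
  lot area ≥ 29783 sq ft: 49183 ≥ 29783 is true
  plans stamped by licensed engineer: yes → true
  NOT parcel in flood zone: yes → false
  structure height ≤ 15 ft: 154 ≤ 15 is false
  front setback ≤ 3 ft: 15 ≤ 3 is false
  variance granted: yes → true
  in historic district: no → false
Combine:
[1.1.1] true OR true = true
[1.1.2] exactly-one(true, false, false) = true
[1.1] true → true = true
[1] NOT true = false
[2.1.1] false OR true = true
[2.1.2.1.2] NOT true = false
[2.1.2.1] false OR false = false
[2.1.2] NOT false = true
[2.1] true AND true = true
[2] NOT true = false
[root] false OR false = false
Overall: false → denied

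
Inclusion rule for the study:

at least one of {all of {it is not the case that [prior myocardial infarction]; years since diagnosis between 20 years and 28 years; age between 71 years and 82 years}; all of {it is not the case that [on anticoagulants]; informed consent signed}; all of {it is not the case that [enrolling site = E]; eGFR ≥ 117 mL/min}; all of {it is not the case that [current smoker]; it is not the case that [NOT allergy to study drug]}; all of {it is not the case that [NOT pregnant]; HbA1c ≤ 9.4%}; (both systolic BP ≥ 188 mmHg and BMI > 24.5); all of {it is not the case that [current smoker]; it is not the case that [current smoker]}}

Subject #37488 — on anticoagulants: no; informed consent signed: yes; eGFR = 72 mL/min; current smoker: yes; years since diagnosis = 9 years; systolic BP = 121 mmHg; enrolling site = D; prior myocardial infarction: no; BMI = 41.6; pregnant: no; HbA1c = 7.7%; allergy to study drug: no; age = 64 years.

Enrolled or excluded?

Atomic conditions:
  prior myocardial infarction: no → false
  years since diagnosis between 20 years and 28 years: 9 in [20, 28] is false
  age between 71 years and 82 years: 64 in [71, 82] is false
  on anticoagulants: no → false
  informed consent signed: yes → true
  enrolling site = E: D == E is false
  eGFR ≥ 117 mL/min: 72 ≥ 117 is false
  current smoker: yes → true
  NOT allergy to study drug: no → true
  NOT pregnant: no → true
  HbA1c ≤ 9.4%: 7.7 ≤ 9.4 is true
  systolic BP ≥ 188 mmHg: 121 ≥ 188 is false
  BMI > 24.5: 41.6 > 24.5 is true
Combine:
[1.1] NOT false = true
[1] true AND false AND false = false
[2.1] NOT false = true
[2] true AND true = true
[3.1] NOT false = true
[3] true AND false = false
[4.1] NOT true = false
[4.2] NOT true = false
[4] false AND false = false
[5.1] NOT true = false
[5] false AND true = false
[6] false AND true = false
[7.1] NOT true = false
[7.2] NOT true = false
[7] false AND false = false
[root] false OR true OR false OR false OR false OR false OR false = true
Overall: true → enrolled

Enrolled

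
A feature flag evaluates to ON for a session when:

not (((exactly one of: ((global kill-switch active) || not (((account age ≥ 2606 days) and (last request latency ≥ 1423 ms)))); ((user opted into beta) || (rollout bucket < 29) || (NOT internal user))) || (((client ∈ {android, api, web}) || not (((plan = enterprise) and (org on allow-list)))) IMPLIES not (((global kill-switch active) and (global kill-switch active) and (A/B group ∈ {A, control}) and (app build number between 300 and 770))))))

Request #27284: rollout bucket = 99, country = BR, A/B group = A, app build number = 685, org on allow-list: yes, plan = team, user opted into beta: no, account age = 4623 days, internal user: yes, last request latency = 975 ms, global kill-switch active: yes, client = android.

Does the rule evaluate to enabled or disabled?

Atomic conditions:
  global kill-switch active: yes → true
  account age ≥ 2606 days: 4623 ≥ 2606 is true
  last request latency ≥ 1423 ms: 975 ≥ 1423 is false
  user opted into beta: no → false
  rollout bucket < 29: 99 < 29 is false
  NOT internal user: yes → false
  client ∈ {android, api, web}: android is in the set → true
  plan = enterprise: team == enterprise is false
  org on allow-list: yes → true
  A/B group ∈ {A, control}: A is in the set → true
  app build number between 300 and 770: 685 in [300, 770] is true
Combine:
[1.1.1.2.1] true AND false = false
[1.1.1.2] NOT false = true
[1.1.1] true OR true = true
[1.1.2] false OR false OR false = false
[1.1] exactly-one(true, false) = true
[1.2.1.2.1] false AND true = false
[1.2.1.2] NOT false = true
[1.2.1] true OR true = true
[1.2.2.1] true AND true AND true AND true = true
[1.2.2] NOT true = false
[1.2] true → false = false
[1] true OR false = true
[root] NOT true = false
Overall: false → disabled

Disabled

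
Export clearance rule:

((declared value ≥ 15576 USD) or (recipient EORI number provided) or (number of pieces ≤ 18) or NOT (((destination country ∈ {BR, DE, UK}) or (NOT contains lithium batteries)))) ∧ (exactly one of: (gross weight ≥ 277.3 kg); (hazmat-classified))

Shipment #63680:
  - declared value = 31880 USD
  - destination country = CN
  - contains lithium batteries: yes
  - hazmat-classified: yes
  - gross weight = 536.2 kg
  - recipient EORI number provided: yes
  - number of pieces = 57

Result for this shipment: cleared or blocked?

Atomic conditions:
  declared value ≥ 15576 USD: 31880 ≥ 15576 is true
  recipient EORI number provided: yes → true
  number of pieces ≤ 18: 57 ≤ 18 is false
  destination country ∈ {BR, DE, UK}: CN is not in the set → false
  NOT contains lithium batteries: yes → false
  gross weight ≥ 277.3 kg: 536.2 ≥ 277.3 is true
  hazmat-classified: yes → true
Combine:
[1.4.1] false OR false = false
[1.4] NOT false = true
[1] true OR true OR false OR true = true
[2] exactly-one(true, true) = false
[root] true AND false = false
Overall: false → blocked

Blocked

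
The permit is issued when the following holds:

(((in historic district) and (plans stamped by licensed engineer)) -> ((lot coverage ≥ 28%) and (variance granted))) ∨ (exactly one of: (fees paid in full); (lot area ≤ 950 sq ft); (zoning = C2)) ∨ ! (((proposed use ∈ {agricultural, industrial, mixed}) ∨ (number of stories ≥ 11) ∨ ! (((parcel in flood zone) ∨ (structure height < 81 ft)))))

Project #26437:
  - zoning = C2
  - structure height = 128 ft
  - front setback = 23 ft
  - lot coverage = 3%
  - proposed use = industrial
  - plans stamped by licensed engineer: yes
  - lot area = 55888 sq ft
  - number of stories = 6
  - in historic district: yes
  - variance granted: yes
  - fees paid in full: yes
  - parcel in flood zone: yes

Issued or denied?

Denied

Atomic conditions:
  in historic district: yes → true
  plans stamped by licensed engineer: yes → true
  lot coverage ≥ 28%: 3 ≥ 28 is false
  variance granted: yes → true
  fees paid in full: yes → true
  lot area ≤ 950 sq ft: 55888 ≤ 950 is false
  zoning = C2: C2 == C2 is true
  proposed use ∈ {agricultural, industrial, mixed}: industrial is in the set → true
  number of stories ≥ 11: 6 ≥ 11 is false
  parcel in flood zone: yes → true
  structure height < 81 ft: 128 < 81 is false
Combine:
[1.1] true AND true = true
[1.2] false AND true = false
[1] true → false = false
[2] exactly-one(true, false, true) = false
[3.1.3.1] true OR false = true
[3.1.3] NOT true = false
[3.1] true OR false OR false = true
[3] NOT true = false
[root] false OR false OR false = false
Overall: false → denied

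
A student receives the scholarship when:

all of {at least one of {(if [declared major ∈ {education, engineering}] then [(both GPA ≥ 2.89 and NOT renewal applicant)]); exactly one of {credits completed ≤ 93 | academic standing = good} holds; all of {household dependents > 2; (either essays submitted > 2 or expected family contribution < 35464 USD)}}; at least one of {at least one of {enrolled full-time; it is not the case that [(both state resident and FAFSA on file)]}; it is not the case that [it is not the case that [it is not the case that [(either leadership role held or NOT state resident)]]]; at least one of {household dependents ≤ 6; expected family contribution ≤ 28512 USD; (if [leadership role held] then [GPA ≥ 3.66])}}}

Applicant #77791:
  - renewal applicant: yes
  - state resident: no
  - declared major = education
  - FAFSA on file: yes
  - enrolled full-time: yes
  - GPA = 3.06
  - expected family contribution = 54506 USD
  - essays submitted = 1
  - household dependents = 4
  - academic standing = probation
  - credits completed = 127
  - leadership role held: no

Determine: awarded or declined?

Atomic conditions:
  declared major ∈ {education, engineering}: education is in the set → true
  GPA ≥ 2.89: 3.06 ≥ 2.89 is true
  NOT renewal applicant: yes → false
  credits completed ≤ 93: 127 ≤ 93 is false
  academic standing = good: probation == good is false
  household dependents > 2: 4 > 2 is true
  essays submitted > 2: 1 > 2 is false
  expected family contribution < 35464 USD: 54506 < 35464 is false
  enrolled full-time: yes → true
  state resident: no → false
  FAFSA on file: yes → true
  leadership role held: no → false
  NOT state resident: no → true
  household dependents ≤ 6: 4 ≤ 6 is true
  expected family contribution ≤ 28512 USD: 54506 ≤ 28512 is false
  GPA ≥ 3.66: 3.06 ≥ 3.66 is false
Combine:
[1.1.2] true AND false = false
[1.1] true → false = false
[1.2] exactly-one(false, false) = false
[1.3.2] false OR false = false
[1.3] true AND false = false
[1] false OR false OR false = false
[2.1.2.1] false AND true = false
[2.1.2] NOT false = true
[2.1] true OR true = true
[2.2.1.1.1] false OR true = true
[2.2.1.1] NOT true = false
[2.2.1] NOT false = true
[2.2] NOT true = false
[2.3.3] false → false (antecedent false ⇒ implication holds) = true
[2.3] true OR false OR true = true
[2] true OR false OR true = true
[root] false AND true = false
Overall: false → declined

Declined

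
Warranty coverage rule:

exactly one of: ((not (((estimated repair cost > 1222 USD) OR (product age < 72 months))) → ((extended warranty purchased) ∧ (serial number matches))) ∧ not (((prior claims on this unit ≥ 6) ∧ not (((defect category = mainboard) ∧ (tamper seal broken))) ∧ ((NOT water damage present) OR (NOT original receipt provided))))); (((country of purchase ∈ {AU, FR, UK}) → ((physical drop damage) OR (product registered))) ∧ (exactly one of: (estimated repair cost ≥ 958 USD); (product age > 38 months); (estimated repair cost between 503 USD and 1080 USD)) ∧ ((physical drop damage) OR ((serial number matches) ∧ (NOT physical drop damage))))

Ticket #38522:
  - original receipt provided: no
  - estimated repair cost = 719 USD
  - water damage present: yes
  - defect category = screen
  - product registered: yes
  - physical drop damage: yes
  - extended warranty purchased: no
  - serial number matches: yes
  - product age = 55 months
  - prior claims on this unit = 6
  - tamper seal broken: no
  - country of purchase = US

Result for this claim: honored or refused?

Refused

Atomic conditions:
  estimated repair cost > 1222 USD: 719 > 1222 is false
  product age < 72 months: 55 < 72 is true
  extended warranty purchased: no → false
  serial number matches: yes → true
  prior claims on this unit ≥ 6: 6 ≥ 6 is true
  defect category = mainboard: screen == mainboard is false
  tamper seal broken: no → false
  NOT water damage present: yes → false
  NOT original receipt provided: no → true
  country of purchase ∈ {AU, FR, UK}: US is not in the set → false
  physical drop damage: yes → true
  product registered: yes → true
  estimated repair cost ≥ 958 USD: 719 ≥ 958 is false
  product age > 38 months: 55 > 38 is true
  estimated repair cost between 503 USD and 1080 USD: 719 in [503, 1080] is true
  NOT physical drop damage: yes → false
Combine:
[1.1.1.1] false OR true = true
[1.1.1] NOT true = false
[1.1.2] false AND true = false
[1.1] false → false (antecedent false ⇒ implication holds) = true
[1.2.1.2.1] false AND false = false
[1.2.1.2] NOT false = true
[1.2.1.3] false OR true = true
[1.2.1] true AND true AND true = true
[1.2] NOT true = false
[1] true AND false = false
[2.1.2] true OR true = true
[2.1] false → true (antecedent false ⇒ implication holds) = true
[2.2] exactly-one(false, true, true) = false
[2.3.2] true AND false = false
[2.3] true OR false = true
[2] true AND false AND true = false
[root] exactly-one(false, false) = false
Overall: false → refused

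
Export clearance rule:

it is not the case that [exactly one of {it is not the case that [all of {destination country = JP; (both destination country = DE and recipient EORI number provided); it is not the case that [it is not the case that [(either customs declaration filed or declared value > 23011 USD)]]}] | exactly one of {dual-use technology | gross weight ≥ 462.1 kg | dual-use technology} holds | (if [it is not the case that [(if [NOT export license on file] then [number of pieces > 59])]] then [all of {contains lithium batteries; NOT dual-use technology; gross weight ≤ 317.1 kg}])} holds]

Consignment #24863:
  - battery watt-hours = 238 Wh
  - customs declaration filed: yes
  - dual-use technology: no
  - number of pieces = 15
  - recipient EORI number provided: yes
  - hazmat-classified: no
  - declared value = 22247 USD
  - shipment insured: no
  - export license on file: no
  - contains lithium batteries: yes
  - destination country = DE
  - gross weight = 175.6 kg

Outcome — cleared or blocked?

Atomic conditions:
  destination country = JP: DE == JP is false
  destination country = DE: DE == DE is true
  recipient EORI number provided: yes → true
  customs declaration filed: yes → true
  declared value > 23011 USD: 22247 > 23011 is false
  dual-use technology: no → false
  gross weight ≥ 462.1 kg: 175.6 ≥ 462.1 is false
  NOT export license on file: no → true
  number of pieces > 59: 15 > 59 is false
  contains lithium batteries: yes → true
  NOT dual-use technology: no → true
  gross weight ≤ 317.1 kg: 175.6 ≤ 317.1 is true
Combine:
[1.1.1.2] true AND true = true
[1.1.1.3.1.1] true OR false = true
[1.1.1.3.1] NOT true = false
[1.1.1.3] NOT false = true
[1.1.1] false AND true AND true = false
[1.1] NOT false = true
[1.2] exactly-one(false, false, false) = false
[1.3.1.1] true → false = false
[1.3.1] NOT false = true
[1.3.2] true AND true AND true = true
[1.3] true → true = true
[1] exactly-one(true, false, true) = false
[root] NOT false = true
Overall: true → cleared

Cleared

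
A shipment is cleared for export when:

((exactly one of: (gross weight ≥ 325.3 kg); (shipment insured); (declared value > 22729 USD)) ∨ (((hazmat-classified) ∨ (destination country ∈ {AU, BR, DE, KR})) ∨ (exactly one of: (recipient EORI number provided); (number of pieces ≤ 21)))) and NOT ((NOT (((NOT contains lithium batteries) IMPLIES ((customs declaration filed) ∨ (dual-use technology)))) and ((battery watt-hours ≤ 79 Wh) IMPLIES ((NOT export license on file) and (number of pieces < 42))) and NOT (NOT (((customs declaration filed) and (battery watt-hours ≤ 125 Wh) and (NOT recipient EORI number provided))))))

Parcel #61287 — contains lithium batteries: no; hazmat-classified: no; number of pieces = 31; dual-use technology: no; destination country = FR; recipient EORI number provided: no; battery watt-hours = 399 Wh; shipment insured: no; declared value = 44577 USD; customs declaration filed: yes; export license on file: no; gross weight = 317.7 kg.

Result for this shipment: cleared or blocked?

Atomic conditions:
  gross weight ≥ 325.3 kg: 317.7 ≥ 325.3 is false
  shipment insured: no → false
  declared value > 22729 USD: 44577 > 22729 is true
  hazmat-classified: no → false
  destination country ∈ {AU, BR, DE, KR}: FR is not in the set → false
  recipient EORI number provided: no → false
  number of pieces ≤ 21: 31 ≤ 21 is false
  NOT contains lithium batteries: no → true
  customs declaration filed: yes → true
  dual-use technology: no → false
  battery watt-hours ≤ 79 Wh: 399 ≤ 79 is false
  NOT export license on file: no → true
  number of pieces < 42: 31 < 42 is true
  battery watt-hours ≤ 125 Wh: 399 ≤ 125 is false
  NOT recipient EORI number provided: no → true
Combine:
[1.1] exactly-one(false, false, true) = true
[1.2.1] false OR false = false
[1.2.2] exactly-one(false, false) = false
[1.2] false OR false = false
[1] true OR false = true
[2.1.1.1.2] true OR false = true
[2.1.1.1] true → true = true
[2.1.1] NOT true = false
[2.1.2.2] true AND true = true
[2.1.2] false → true (antecedent false ⇒ implication holds) = true
[2.1.3.1.1] true AND false AND true = false
[2.1.3.1] NOT false = true
[2.1.3] NOT true = false
[2.1] false AND true AND false = false
[2] NOT false = true
[root] true AND true = true
Overall: true → cleared

Cleared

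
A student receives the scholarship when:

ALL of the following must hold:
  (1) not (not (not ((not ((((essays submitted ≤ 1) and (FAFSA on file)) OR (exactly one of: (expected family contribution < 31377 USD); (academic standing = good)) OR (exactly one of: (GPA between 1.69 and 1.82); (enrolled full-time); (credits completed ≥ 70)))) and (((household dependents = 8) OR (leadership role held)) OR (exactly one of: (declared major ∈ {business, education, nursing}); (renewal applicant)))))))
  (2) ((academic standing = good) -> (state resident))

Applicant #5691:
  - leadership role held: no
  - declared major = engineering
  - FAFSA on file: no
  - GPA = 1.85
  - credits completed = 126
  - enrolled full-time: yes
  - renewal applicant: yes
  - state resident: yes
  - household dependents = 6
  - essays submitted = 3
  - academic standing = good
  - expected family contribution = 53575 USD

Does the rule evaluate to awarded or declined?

Awarded

Atomic conditions:
  essays submitted ≤ 1: 3 ≤ 1 is false
  FAFSA on file: no → false
  expected family contribution < 31377 USD: 53575 < 31377 is false
  academic standing = good: good == good is true
  GPA between 1.69 and 1.82: 1.85 in [1.69, 1.82] is false
  enrolled full-time: yes → true
  credits completed ≥ 70: 126 ≥ 70 is true
  household dependents = 8: 6 == 8 is false
  leadership role held: no → false
  declared major ∈ {business, education, nursing}: engineering is not in the set → false
  renewal applicant: yes → true
  state resident: yes → true
Combine:
[1.1.1.1.1.1.1] false AND false = false
[1.1.1.1.1.1.2] exactly-one(false, true) = true
[1.1.1.1.1.1.3] exactly-one(false, true, true) = false
[1.1.1.1.1.1] false OR true OR false = true
[1.1.1.1.1] NOT true = false
[1.1.1.1.2.1] false OR false = false
[1.1.1.1.2.2] exactly-one(false, true) = true
[1.1.1.1.2] false OR true = true
[1.1.1.1] false AND true = false
[1.1.1] NOT false = true
[1.1] NOT true = false
[1] NOT false = true
[2] true → true = true
[root] true AND true = true
Overall: true → awarded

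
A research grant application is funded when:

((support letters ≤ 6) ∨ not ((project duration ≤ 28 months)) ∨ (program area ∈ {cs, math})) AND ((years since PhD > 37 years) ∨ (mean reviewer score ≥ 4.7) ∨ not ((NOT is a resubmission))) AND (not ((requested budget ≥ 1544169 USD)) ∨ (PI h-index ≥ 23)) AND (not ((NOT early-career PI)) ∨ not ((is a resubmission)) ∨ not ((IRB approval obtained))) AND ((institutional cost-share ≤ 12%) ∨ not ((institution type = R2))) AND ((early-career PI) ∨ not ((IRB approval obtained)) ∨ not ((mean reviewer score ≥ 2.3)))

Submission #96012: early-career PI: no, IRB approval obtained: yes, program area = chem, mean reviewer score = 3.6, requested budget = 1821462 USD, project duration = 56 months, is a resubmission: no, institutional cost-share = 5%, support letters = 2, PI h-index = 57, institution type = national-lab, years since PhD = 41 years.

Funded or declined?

Atomic conditions:
  support letters ≤ 6: 2 ≤ 6 is true
  project duration ≤ 28 months: 56 ≤ 28 is false
  program area ∈ {cs, math}: chem is not in the set → false
  years since PhD > 37 years: 41 > 37 is true
  mean reviewer score ≥ 4.7: 3.6 ≥ 4.7 is false
  NOT is a resubmission: no → true
  requested budget ≥ 1544169 USD: 1821462 ≥ 1544169 is true
  PI h-index ≥ 23: 57 ≥ 23 is true
  NOT early-career PI: no → true
  is a resubmission: no → false
  IRB approval obtained: yes → true
  institutional cost-share ≤ 12%: 5 ≤ 12 is true
  institution type = R2: national-lab == R2 is false
  early-career PI: no → false
  mean reviewer score ≥ 2.3: 3.6 ≥ 2.3 is true
Combine:
[1.2] NOT false = true
[1] true OR true OR false = true
[2.3] NOT true = false
[2] true OR false OR false = true
[3.1] NOT true = false
[3] false OR true = true
[4.1] NOT true = false
[4.2] NOT false = true
[4.3] NOT true = false
[4] false OR true OR false = true
[5.2] NOT false = true
[5] true OR true = true
[6.2] NOT true = false
[6.3] NOT true = false
[6] false OR false OR false = false
[root] true AND true AND true AND true AND true AND false = false
Overall: false → declined

Declined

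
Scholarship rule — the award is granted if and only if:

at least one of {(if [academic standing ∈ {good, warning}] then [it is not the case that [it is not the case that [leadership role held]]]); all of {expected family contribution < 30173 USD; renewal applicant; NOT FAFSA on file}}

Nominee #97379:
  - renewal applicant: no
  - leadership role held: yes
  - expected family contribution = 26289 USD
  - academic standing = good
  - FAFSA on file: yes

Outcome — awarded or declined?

Atomic conditions:
  academic standing ∈ {good, warning}: good is in the set → true
  leadership role held: yes → true
  expected family contribution < 30173 USD: 26289 < 30173 is true
  renewal applicant: no → false
  NOT FAFSA on file: yes → false
Combine:
[1.2.1] NOT true = false
[1.2] NOT false = true
[1] true → true = true
[2] true AND false AND false = false
[root] true OR false = true
Overall: true → awarded

Awarded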